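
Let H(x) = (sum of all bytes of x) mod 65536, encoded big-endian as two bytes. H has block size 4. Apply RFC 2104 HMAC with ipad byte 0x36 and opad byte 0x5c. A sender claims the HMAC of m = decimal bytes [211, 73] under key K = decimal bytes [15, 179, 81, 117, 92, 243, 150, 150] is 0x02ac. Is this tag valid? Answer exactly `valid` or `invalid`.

invalid

Key decimal bytes [15, 179, 81, 117, 92, 243, 150, 150] = 0f b3 51 75 5c f3 96 96 is 8 bytes > B = 4, so hash it first: H(key) = 04 03, then zero-pad to 4 bytes: K' = 04 03 00 00.
K' ⊕ ipad = 32 35 36 36; K' ⊕ opad = 58 5f 5c 5c.
Inner hash: sum = 50+53+54+54+211+73 = 495 → 01 ef.
Outer hash (recomputed tag): sum = 88+95+92+92+1+239 = 607 → 02 5f.
Recomputed tag = 025f; claimed = 02ac → mismatch.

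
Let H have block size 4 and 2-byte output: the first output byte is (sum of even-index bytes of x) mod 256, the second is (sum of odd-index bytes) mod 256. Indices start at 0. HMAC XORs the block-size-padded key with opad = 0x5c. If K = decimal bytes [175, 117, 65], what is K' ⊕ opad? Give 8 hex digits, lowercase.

Key decimal bytes [175, 117, 65] = af 75 41 is 3 bytes ≤ B = 4; zero-pad to 4 bytes: K' = af 75 41 00.
XOR each byte with 0x5c: af⊕5c=f3, 75⊕5c=29, 41⊕5c=1d, 00⊕5c=5c.

f3291d5c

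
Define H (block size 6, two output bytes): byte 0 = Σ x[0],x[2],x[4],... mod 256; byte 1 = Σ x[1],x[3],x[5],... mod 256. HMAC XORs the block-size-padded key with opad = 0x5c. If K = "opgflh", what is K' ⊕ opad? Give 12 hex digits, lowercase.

Key "opgflh" = 6f 70 67 66 6c 68 is exactly B = 6 bytes: K' = 6f 70 67 66 6c 68.
XOR each byte with 0x5c: 6f⊕5c=33, 70⊕5c=2c, 67⊕5c=3b, 66⊕5c=3a, 6c⊕5c=30, 68⊕5c=34.

332c3b3a3034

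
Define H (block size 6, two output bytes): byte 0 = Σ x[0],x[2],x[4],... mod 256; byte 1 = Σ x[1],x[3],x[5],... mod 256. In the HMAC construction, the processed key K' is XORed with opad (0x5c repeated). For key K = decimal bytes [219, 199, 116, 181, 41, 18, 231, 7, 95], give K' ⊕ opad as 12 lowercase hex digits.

Key decimal bytes [219, 199, 116, 181, 41, 18, 231, 7, 95] = db c7 74 b5 29 12 e7 07 5f is 9 bytes > B = 6, so hash it first: H(key) = be 95, then zero-pad to 6 bytes: K' = be 95 00 00 00 00.
XOR each byte with 0x5c: be⊕5c=e2, 95⊕5c=c9, 00⊕5c=5c, 00⊕5c=5c, 00⊕5c=5c, 00⊕5c=5c.

e2c95c5c5c5c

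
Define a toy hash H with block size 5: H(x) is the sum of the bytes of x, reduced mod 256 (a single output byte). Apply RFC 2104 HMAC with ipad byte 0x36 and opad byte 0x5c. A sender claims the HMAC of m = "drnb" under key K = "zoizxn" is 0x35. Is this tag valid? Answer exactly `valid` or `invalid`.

invalid

Key "zoizxn" = 7a 6f 69 7a 78 6e is 6 bytes > B = 5, so hash it first: H(key) = b2, then zero-pad to 5 bytes: K' = b2 00 00 00 00.
K' ⊕ ipad = 84 36 36 36 36; K' ⊕ opad = ee 5c 5c 5c 5c.
Inner hash: sum = 132+54+54+54+54+100+114+110+98 = 770; mod 256 = 2 → 02.
Outer hash (recomputed tag): sum = 238+92+92+92+92+2 = 608; mod 256 = 96 → 60.
Recomputed tag = 60; claimed = 35 → mismatch.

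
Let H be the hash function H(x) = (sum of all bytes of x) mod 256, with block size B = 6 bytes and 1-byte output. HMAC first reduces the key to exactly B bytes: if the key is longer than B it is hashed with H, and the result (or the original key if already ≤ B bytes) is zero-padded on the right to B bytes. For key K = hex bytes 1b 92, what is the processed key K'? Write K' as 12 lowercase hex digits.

1b9200000000

Key hex bytes 1b 92 is 2 bytes ≤ B = 6; zero-pad to 6 bytes: K' = 1b 92 00 00 00 00.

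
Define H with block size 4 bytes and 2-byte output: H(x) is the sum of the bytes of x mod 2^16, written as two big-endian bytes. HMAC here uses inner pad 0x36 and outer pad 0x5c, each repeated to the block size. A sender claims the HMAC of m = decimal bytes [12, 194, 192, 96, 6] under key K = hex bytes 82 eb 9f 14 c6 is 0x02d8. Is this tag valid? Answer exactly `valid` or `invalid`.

Key hex bytes 82 eb 9f 14 c6 is 5 bytes > B = 4, so hash it first: H(key) = 02 e6, then zero-pad to 4 bytes: K' = 02 e6 00 00.
K' ⊕ ipad = 34 d0 36 36; K' ⊕ opad = 5e ba 5c 5c.
Inner hash: sum = 52+208+54+54+12+194+192+96+6 = 868 → 03 64.
Outer hash (recomputed tag): sum = 94+186+92+92+3+100 = 567 → 02 37.
Recomputed tag = 0237; claimed = 02d8 → mismatch.

invalid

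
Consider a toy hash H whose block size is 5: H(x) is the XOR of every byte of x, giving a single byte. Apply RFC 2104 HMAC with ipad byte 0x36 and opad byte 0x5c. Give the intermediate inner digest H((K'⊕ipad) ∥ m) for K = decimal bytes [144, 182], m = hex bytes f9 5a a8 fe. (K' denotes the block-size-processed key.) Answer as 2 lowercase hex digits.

Key decimal bytes [144, 182] = 90 b6 is 2 bytes ≤ B = 5; zero-pad to 5 bytes: K' = 90 b6 00 00 00.
K' ⊕ ipad = a6 80 36 36 36.
Inner input = a6 80 36 36 36 ∥ f9 5a a8 fe.
Inner hash: XOR a6⊕80⊕36⊕36⊕36⊕f9⊕5a⊕a8⊕fe = e5.

e5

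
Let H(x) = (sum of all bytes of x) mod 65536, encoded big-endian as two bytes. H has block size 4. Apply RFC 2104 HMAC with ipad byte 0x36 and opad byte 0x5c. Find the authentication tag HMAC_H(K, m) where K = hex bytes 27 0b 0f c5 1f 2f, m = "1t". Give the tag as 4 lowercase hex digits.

01c8

Key hex bytes 27 0b 0f c5 1f 2f is 6 bytes > B = 4, so hash it first: H(key) = 01 54, then zero-pad to 4 bytes: K' = 01 54 00 00.
K' ⊕ ipad = 37 62 36 36.  K' ⊕ opad = 5d 08 5c 5c.
Inner input = (K'⊕ipad) ∥ m = 37 62 36 36 ∥ 31 74.
Inner hash: sum = 55+98+54+54+49+116 = 426 → 01 aa.
Outer input = (K'⊕opad) ∥ inner = 5d 08 5c 5c ∥ 01 aa.
Outer hash (tag): sum = 93+8+92+92+1+170 = 456 → 01 c8.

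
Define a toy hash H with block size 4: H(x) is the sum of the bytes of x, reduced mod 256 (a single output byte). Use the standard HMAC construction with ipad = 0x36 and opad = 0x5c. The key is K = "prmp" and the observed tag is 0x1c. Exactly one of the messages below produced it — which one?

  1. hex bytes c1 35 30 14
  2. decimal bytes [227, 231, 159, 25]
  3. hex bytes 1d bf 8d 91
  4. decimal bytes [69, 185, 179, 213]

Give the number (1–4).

1

Key "prmp" = 70 72 6d 70 is exactly B = 4 bytes: K' = 70 72 6d 70.
K' ⊕ ipad = 46 44 5b 46; K' ⊕ opad = 2c 2e 31 2c.
m1: inner = H(46 44 5b 46 c1 35 30 14) = 65; tag = H(2c 2e 31 2c 65) = 1c ← matches
m2: inner = H(46 44 5b 46 e3 e7 9f 19) = ad; tag = H(2c 2e 31 2c ad) = 64
m3: inner = H(46 44 5b 46 1d bf 8d 91) = 25; tag = H(2c 2e 31 2c 25) = dc
m4: inner = H(46 44 5b 46 45 b9 b3 d5) = b1; tag = H(2c 2e 31 2c b1) = 68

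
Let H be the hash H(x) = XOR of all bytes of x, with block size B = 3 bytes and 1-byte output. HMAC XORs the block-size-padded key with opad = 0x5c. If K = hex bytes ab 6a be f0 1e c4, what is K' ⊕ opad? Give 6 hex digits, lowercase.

095c5c

Key hex bytes ab 6a be f0 1e c4 is 6 bytes > B = 3, so hash it first: H(key) = 55, then zero-pad to 3 bytes: K' = 55 00 00.
XOR each byte with 0x5c: 55⊕5c=09, 00⊕5c=5c, 00⊕5c=5c.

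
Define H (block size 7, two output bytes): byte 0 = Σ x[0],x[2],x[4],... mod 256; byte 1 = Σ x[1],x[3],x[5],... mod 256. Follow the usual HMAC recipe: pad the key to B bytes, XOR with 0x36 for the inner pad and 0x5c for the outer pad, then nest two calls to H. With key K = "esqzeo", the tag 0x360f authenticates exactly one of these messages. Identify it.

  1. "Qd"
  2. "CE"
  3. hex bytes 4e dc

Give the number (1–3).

1

Key "esqzeo" = 65 73 71 7a 65 6f is 6 bytes ≤ B = 7; zero-pad to 7 bytes: K' = 65 73 71 7a 65 6f 00.
K' ⊕ ipad = 53 45 47 4c 53 59 36; K' ⊕ opad = 39 2f 2d 26 39 33 5c.
m1: inner = H(53 45 47 4c 53 59 36 51 64) = 87 3b; tag = H(39 2f 2d 26 39 33 5c 87 3b) = 360f ← matches
m2: inner = H(53 45 47 4c 53 59 36 43 45) = 68 2d; tag = H(39 2f 2d 26 39 33 5c 68 2d) = 28f0
m3: inner = H(53 45 47 4c 53 59 36 4e dc) = ff 38; tag = H(39 2f 2d 26 39 33 5c ff 38) = 3387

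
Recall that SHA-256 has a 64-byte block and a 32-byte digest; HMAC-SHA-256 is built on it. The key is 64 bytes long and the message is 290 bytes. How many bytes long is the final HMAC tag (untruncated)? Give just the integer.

32

The tag is one SHA-256 digest: 32 bytes.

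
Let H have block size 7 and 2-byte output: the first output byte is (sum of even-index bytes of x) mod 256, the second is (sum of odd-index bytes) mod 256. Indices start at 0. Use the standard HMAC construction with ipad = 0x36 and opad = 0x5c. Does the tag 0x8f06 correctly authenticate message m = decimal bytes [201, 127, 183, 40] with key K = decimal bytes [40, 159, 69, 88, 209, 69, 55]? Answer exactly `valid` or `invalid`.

Key decimal bytes [40, 159, 69, 88, 209, 69, 55] = 28 9f 45 58 d1 45 37 is exactly B = 7 bytes: K' = 28 9f 45 58 d1 45 37.
K' ⊕ ipad = 1e a9 73 6e e7 73 01; K' ⊕ opad = 74 c3 19 04 8d 19 6b.
Inner hash: even-index sum = 544 mod 256 = 32; odd-index sum = 778 mod 256 = 10 → 20 0a.
Outer hash (recomputed tag): even-index sum = 399 mod 256 = 143; odd-index sum = 256 mod 256 = 0 → 8f 00.
Recomputed tag = 8f00; claimed = 8f06 → mismatch.

invalid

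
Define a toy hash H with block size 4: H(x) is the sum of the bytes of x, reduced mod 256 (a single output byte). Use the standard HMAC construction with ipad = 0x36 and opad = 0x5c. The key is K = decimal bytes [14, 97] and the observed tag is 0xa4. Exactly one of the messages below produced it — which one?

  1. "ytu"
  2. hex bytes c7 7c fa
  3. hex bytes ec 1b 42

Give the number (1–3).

Key decimal bytes [14, 97] = 0e 61 is 2 bytes ≤ B = 4; zero-pad to 4 bytes: K' = 0e 61 00 00.
K' ⊕ ipad = 38 57 36 36; K' ⊕ opad = 52 3d 5c 5c.
m1: inner = H(38 57 36 36 79 74 75) = 5d; tag = H(52 3d 5c 5c 5d) = a4 ← matches
m2: inner = H(38 57 36 36 c7 7c fa) = 38; tag = H(52 3d 5c 5c 38) = 7f
m3: inner = H(38 57 36 36 ec 1b 42) = 44; tag = H(52 3d 5c 5c 44) = 8b

1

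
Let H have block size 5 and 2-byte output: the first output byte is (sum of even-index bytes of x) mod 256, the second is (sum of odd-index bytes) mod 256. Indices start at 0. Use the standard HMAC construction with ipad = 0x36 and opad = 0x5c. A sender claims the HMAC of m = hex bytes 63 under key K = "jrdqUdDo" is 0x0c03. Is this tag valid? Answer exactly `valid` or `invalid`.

Key "jrdqUdDo" = 6a 72 64 71 55 64 44 6f is 8 bytes > B = 5, so hash it first: H(key) = 67 b6, then zero-pad to 5 bytes: K' = 67 b6 00 00 00.
K' ⊕ ipad = 51 80 36 36 36; K' ⊕ opad = 3b ea 5c 5c 5c.
Inner hash: even-index sum = 189 mod 256 = 189; odd-index sum = 281 mod 256 = 25 → bd 19.
Outer hash (recomputed tag): even-index sum = 268 mod 256 = 12; odd-index sum = 515 mod 256 = 3 → 0c 03.
Recomputed tag = 0c03; claimed = 0c03 → match.

valid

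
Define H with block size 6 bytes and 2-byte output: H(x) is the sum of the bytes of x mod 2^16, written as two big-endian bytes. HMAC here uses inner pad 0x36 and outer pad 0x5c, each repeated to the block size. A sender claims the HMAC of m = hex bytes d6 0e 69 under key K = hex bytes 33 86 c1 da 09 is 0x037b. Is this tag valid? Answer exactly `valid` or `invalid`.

Key hex bytes 33 86 c1 da 09 is 5 bytes ≤ B = 6; zero-pad to 6 bytes: K' = 33 86 c1 da 09 00.
K' ⊕ ipad = 05 b0 f7 ec 3f 36; K' ⊕ opad = 6f da 9d 86 55 5c.
Inner hash: sum = 5+176+247+236+63+54+214+14+105 = 1114 → 04 5a.
Outer hash (recomputed tag): sum = 111+218+157+134+85+92+4+90 = 891 → 03 7b.
Recomputed tag = 037b; claimed = 037b → match.

valid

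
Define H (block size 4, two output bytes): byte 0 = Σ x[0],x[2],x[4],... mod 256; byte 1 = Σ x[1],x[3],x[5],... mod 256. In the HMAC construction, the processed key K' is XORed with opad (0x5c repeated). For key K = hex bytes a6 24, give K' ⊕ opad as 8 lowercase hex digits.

Key hex bytes a6 24 is 2 bytes ≤ B = 4; zero-pad to 4 bytes: K' = a6 24 00 00.
XOR each byte with 0x5c: a6⊕5c=fa, 24⊕5c=78, 00⊕5c=5c, 00⊕5c=5c.

fa785c5c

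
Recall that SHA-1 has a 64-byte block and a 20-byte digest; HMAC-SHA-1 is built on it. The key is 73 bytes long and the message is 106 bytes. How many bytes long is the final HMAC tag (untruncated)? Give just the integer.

The tag is one SHA-1 digest: 20 bytes.

20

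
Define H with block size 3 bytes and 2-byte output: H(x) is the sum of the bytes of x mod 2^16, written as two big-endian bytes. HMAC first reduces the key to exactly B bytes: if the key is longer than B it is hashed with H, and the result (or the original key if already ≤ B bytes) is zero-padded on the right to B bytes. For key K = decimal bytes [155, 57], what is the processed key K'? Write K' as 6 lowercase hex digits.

Key decimal bytes [155, 57] = 9b 39 is 2 bytes ≤ B = 3; zero-pad to 3 bytes: K' = 9b 39 00.

9b3900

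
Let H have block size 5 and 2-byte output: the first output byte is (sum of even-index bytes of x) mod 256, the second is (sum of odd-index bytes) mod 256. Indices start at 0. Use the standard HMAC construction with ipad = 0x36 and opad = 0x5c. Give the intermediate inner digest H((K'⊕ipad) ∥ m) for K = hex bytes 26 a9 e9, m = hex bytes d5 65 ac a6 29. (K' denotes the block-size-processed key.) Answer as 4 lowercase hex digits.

307f

Key hex bytes 26 a9 e9 is 3 bytes ≤ B = 5; zero-pad to 5 bytes: K' = 26 a9 e9 00 00.
K' ⊕ ipad = 10 9f df 36 36.
Inner input = 10 9f df 36 36 ∥ d5 65 ac a6 29.
Inner hash: even-index sum = 560 mod 256 = 48; odd-index sum = 639 mod 256 = 127 → 30 7f.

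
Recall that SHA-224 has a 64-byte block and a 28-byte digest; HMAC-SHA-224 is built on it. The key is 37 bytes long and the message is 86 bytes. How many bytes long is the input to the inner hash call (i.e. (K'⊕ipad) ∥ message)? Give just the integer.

Key is 37 ≤ 64 bytes, zero-padded: |K'| = 64.
Inner input = (K'⊕ipad) ∥ m → 64 + 86 = 150 bytes.

150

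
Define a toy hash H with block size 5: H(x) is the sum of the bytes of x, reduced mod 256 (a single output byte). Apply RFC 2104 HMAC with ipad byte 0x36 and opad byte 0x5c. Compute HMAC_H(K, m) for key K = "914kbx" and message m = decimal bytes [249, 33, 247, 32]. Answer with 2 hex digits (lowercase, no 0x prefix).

0d

Key "914kbx" = 39 31 34 6b 62 78 is 6 bytes > B = 5, so hash it first: H(key) = e3, then zero-pad to 5 bytes: K' = e3 00 00 00 00.
K' ⊕ ipad = d5 36 36 36 36.  K' ⊕ opad = bf 5c 5c 5c 5c.
Inner input = (K'⊕ipad) ∥ m = d5 36 36 36 36 ∥ f9 21 f7 20.
Inner hash: sum = 213+54+54+54+54+249+33+247+32 = 990; mod 256 = 222 → de.
Outer input = (K'⊕opad) ∥ inner = bf 5c 5c 5c 5c ∥ de.
Outer hash (tag): sum = 191+92+92+92+92+222 = 781; mod 256 = 13 → 0d.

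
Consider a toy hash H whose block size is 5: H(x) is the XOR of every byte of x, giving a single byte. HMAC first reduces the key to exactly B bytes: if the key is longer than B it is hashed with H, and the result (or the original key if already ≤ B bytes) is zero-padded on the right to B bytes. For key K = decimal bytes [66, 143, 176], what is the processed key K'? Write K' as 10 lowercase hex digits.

428fb00000

Key decimal bytes [66, 143, 176] = 42 8f b0 is 3 bytes ≤ B = 5; zero-pad to 5 bytes: K' = 42 8f b0 00 00.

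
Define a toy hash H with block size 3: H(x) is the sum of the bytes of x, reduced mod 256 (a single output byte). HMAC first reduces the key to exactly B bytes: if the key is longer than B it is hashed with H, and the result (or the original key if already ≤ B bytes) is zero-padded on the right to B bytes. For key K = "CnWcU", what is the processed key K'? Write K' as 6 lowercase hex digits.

|K| = 5 > B = 3, so first hash the key.
H(K): sum = 67+110+87+99+85 = 448; mod 256 = 192 → c0.
Zero-pad H(K) = c0 to 3 bytes: K' = c0 00 00.

c00000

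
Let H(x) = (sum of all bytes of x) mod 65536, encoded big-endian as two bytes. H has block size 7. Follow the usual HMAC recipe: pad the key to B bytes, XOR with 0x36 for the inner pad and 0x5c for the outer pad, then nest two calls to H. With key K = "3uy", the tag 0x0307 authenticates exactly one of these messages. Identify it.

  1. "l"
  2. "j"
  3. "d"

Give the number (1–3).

2

Key "3uy" = 33 75 79 is 3 bytes ≤ B = 7; zero-pad to 7 bytes: K' = 33 75 79 00 00 00 00.
K' ⊕ ipad = 05 43 4f 36 36 36 36; K' ⊕ opad = 6f 29 25 5c 5c 5c 5c.
m1: inner = H(05 43 4f 36 36 36 36 6c) = 01 db; tag = H(6f 29 25 5c 5c 5c 5c 01 db) = 0309
m2: inner = H(05 43 4f 36 36 36 36 6a) = 01 d9; tag = H(6f 29 25 5c 5c 5c 5c 01 d9) = 0307 ← matches
m3: inner = H(05 43 4f 36 36 36 36 64) = 01 d3; tag = H(6f 29 25 5c 5c 5c 5c 01 d3) = 0301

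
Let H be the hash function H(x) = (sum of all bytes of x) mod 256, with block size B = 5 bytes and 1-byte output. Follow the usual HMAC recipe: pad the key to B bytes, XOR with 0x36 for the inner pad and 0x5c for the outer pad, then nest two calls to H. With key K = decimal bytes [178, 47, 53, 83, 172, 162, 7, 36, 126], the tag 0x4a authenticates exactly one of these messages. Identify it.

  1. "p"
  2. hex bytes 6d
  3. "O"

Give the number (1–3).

Key decimal bytes [178, 47, 53, 83, 172, 162, 7, 36, 126] = b2 2f 35 53 ac a2 07 24 7e is 9 bytes > B = 5, so hash it first: H(key) = 60, then zero-pad to 5 bytes: K' = 60 00 00 00 00.
K' ⊕ ipad = 56 36 36 36 36; K' ⊕ opad = 3c 5c 5c 5c 5c.
m1: inner = H(56 36 36 36 36 70) = 9e; tag = H(3c 5c 5c 5c 5c 9e) = 4a ← matches
m2: inner = H(56 36 36 36 36 6d) = 9b; tag = H(3c 5c 5c 5c 5c 9b) = 47
m3: inner = H(56 36 36 36 36 4f) = 7d; tag = H(3c 5c 5c 5c 5c 7d) = 29

1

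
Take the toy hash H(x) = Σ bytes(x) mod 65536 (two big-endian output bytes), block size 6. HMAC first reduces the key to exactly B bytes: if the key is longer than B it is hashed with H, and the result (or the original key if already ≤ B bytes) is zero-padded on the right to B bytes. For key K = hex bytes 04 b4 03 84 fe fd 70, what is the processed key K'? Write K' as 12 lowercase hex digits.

03aa00000000

|K| = 7 > B = 6, so first hash the key.
H(K): sum = 4+180+3+132+254+253+112 = 938 → 03 aa.
Zero-pad H(K) = 03 aa to 6 bytes: K' = 03 aa 00 00 00 00.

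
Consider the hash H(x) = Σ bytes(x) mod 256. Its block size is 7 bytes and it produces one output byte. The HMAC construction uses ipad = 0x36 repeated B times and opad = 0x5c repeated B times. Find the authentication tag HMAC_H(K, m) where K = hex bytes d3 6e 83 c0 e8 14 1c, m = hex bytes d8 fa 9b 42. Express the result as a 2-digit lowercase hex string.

39

Key hex bytes d3 6e 83 c0 e8 14 1c is exactly B = 7 bytes: K' = d3 6e 83 c0 e8 14 1c.
K' ⊕ ipad = e5 58 b5 f6 de 22 2a.  K' ⊕ opad = 8f 32 df 9c b4 48 40.
Inner input = (K'⊕ipad) ∥ m = e5 58 b5 f6 de 22 2a ∥ d8 fa 9b 42.
Inner hash: sum = 229+88+181+246+222+34+42+216+250+155+66 = 1729; mod 256 = 193 → c1.
Outer input = (K'⊕opad) ∥ inner = 8f 32 df 9c b4 48 40 ∥ c1.
Outer hash (tag): sum = 143+50+223+156+180+72+64+193 = 1081; mod 256 = 57 → 39.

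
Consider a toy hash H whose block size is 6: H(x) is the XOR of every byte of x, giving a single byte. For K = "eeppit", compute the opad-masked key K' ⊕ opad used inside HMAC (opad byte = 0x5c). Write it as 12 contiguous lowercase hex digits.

39392c2c3528

Key "eeppit" = 65 65 70 70 69 74 is exactly B = 6 bytes: K' = 65 65 70 70 69 74.
XOR each byte with 0x5c: 65⊕5c=39, 65⊕5c=39, 70⊕5c=2c, 70⊕5c=2c, 69⊕5c=35, 74⊕5c=28.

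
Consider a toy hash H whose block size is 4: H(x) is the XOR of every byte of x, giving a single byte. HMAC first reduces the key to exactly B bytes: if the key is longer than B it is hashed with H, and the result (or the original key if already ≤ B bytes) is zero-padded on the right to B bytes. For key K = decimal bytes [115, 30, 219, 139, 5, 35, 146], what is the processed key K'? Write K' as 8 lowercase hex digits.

89000000

|K| = 7 > B = 4, so first hash the key.
H(K): XOR 73⊕1e⊕db⊕8b⊕05⊕23⊕92 = 89.
Zero-pad H(K) = 89 to 4 bytes: K' = 89 00 00 00.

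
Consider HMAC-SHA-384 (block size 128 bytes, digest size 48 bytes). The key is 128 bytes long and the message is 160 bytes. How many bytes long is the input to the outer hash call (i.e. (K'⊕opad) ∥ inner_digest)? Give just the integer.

Key is 128 ≤ 128 bytes, zero-padded: |K'| = 128.
Outer input = (K'⊕opad) ∥ H(inner) → 128 + 48 = 176 bytes.

176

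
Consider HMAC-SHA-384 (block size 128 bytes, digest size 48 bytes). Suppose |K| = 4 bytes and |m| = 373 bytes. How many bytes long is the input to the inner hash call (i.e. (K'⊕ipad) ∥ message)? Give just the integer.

Key is 4 ≤ 128 bytes, zero-padded: |K'| = 128.
Inner input = (K'⊕ipad) ∥ m → 128 + 373 = 501 bytes.

501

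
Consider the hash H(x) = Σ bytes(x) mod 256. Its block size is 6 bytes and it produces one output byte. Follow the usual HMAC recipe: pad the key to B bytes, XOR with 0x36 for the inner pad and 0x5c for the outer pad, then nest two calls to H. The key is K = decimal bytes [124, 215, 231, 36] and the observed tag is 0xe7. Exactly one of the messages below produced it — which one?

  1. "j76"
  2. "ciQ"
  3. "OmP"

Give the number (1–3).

1

Key decimal bytes [124, 215, 231, 36] = 7c d7 e7 24 is 4 bytes ≤ B = 6; zero-pad to 6 bytes: K' = 7c d7 e7 24 00 00.
K' ⊕ ipad = 4a e1 d1 12 36 36; K' ⊕ opad = 20 8b bb 78 5c 5c.
m1: inner = H(4a e1 d1 12 36 36 6a 37 36) = 51; tag = H(20 8b bb 78 5c 5c 51) = e7 ← matches
m2: inner = H(4a e1 d1 12 36 36 63 69 51) = 97; tag = H(20 8b bb 78 5c 5c 97) = 2d
m3: inner = H(4a e1 d1 12 36 36 4f 6d 50) = 86; tag = H(20 8b bb 78 5c 5c 86) = 1c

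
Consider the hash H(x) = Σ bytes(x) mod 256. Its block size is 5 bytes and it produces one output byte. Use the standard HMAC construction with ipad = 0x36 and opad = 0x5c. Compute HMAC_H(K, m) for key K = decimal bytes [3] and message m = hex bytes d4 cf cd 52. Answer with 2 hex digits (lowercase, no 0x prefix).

9e

Key decimal bytes [3] = 03 is 1 byte ≤ B = 5; zero-pad to 5 bytes: K' = 03 00 00 00 00.
K' ⊕ ipad = 35 36 36 36 36.  K' ⊕ opad = 5f 5c 5c 5c 5c.
Inner input = (K'⊕ipad) ∥ m = 35 36 36 36 36 ∥ d4 cf cd 52.
Inner hash: sum = 53+54+54+54+54+212+207+205+82 = 975; mod 256 = 207 → cf.
Outer input = (K'⊕opad) ∥ inner = 5f 5c 5c 5c 5c ∥ cf.
Outer hash (tag): sum = 95+92+92+92+92+207 = 670; mod 256 = 158 → 9e.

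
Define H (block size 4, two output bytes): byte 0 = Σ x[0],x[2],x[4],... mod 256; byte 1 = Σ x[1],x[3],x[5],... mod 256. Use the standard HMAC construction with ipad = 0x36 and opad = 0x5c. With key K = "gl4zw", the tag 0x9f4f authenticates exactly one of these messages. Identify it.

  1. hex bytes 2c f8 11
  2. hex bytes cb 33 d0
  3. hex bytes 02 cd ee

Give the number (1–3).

Key "gl4zw" = 67 6c 34 7a 77 is 5 bytes > B = 4, so hash it first: H(key) = 12 e6, then zero-pad to 4 bytes: K' = 12 e6 00 00.
K' ⊕ ipad = 24 d0 36 36; K' ⊕ opad = 4e ba 5c 5c.
m1: inner = H(24 d0 36 36 2c f8 11) = 97 fe; tag = H(4e ba 5c 5c 97 fe) = 4114
m2: inner = H(24 d0 36 36 cb 33 d0) = f5 39; tag = H(4e ba 5c 5c f5 39) = 9f4f ← matches
m3: inner = H(24 d0 36 36 02 cd ee) = 4a d3; tag = H(4e ba 5c 5c 4a d3) = f4e9

2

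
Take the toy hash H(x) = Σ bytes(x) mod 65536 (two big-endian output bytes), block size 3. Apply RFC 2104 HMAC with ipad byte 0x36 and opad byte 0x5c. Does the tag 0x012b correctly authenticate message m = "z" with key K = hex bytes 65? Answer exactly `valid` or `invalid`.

valid

Key hex bytes 65 is 1 byte ≤ B = 3; zero-pad to 3 bytes: K' = 65 00 00.
K' ⊕ ipad = 53 36 36; K' ⊕ opad = 39 5c 5c.
Inner hash: sum = 83+54+54+122 = 313 → 01 39.
Outer hash (recomputed tag): sum = 57+92+92+1+57 = 299 → 01 2b.
Recomputed tag = 012b; claimed = 012b → match.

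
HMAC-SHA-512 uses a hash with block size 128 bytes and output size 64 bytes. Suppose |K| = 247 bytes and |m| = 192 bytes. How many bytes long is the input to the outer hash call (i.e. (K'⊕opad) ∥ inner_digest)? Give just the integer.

192

Key is 247 > 128 bytes, so it is hashed to 64 bytes then zero-padded to 128: |K'| = 128.
Outer input = (K'⊕opad) ∥ H(inner) → 128 + 64 = 192 bytes.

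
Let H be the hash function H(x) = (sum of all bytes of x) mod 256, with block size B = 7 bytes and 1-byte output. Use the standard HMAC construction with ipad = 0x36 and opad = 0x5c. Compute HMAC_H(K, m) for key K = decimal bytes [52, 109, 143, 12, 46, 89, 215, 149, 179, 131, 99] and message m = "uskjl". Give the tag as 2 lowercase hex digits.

Key decimal bytes [52, 109, 143, 12, 46, 89, 215, 149, 179, 131, 99] = 34 6d 8f 0c 2e 59 d7 95 b3 83 63 is 11 bytes > B = 7, so hash it first: H(key) = c8, then zero-pad to 7 bytes: K' = c8 00 00 00 00 00 00.
K' ⊕ ipad = fe 36 36 36 36 36 36.  K' ⊕ opad = 94 5c 5c 5c 5c 5c 5c.
Inner input = (K'⊕ipad) ∥ m = fe 36 36 36 36 36 36 ∥ 75 73 6b 6a 6c.
Inner hash: sum = 254+54+54+54+54+54+54+117+115+107+106+108 = 1131; mod 256 = 107 → 6b.
Outer input = (K'⊕opad) ∥ inner = 94 5c 5c 5c 5c 5c 5c ∥ 6b.
Outer hash (tag): sum = 148+92+92+92+92+92+92+107 = 807; mod 256 = 39 → 27.

27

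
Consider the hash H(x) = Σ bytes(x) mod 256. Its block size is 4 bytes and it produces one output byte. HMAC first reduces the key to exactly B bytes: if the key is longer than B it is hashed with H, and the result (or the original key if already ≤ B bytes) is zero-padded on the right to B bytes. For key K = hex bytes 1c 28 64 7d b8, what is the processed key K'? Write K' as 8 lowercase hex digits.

|K| = 5 > B = 4, so first hash the key.
H(K): sum = 28+40+100+125+184 = 477; mod 256 = 221 → dd.
Zero-pad H(K) = dd to 4 bytes: K' = dd 00 00 00.

dd000000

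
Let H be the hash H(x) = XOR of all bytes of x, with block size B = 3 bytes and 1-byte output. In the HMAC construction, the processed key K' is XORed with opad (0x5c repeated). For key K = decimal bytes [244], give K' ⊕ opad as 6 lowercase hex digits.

a85c5c

Key decimal bytes [244] = f4 is 1 byte ≤ B = 3; zero-pad to 3 bytes: K' = f4 00 00.
XOR each byte with 0x5c: f4⊕5c=a8, 00⊕5c=5c, 00⊕5c=5c.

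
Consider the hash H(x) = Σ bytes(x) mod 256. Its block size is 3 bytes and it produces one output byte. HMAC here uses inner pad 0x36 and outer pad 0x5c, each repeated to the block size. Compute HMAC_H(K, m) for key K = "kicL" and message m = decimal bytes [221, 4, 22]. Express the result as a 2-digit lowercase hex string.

af

Key "kicL" = 6b 69 63 4c is 4 bytes > B = 3, so hash it first: H(key) = 83, then zero-pad to 3 bytes: K' = 83 00 00.
K' ⊕ ipad = b5 36 36.  K' ⊕ opad = df 5c 5c.
Inner input = (K'⊕ipad) ∥ m = b5 36 36 ∥ dd 04 16.
Inner hash: sum = 181+54+54+221+4+22 = 536; mod 256 = 24 → 18.
Outer input = (K'⊕opad) ∥ inner = df 5c 5c ∥ 18.
Outer hash (tag): sum = 223+92+92+24 = 431; mod 256 = 175 → af.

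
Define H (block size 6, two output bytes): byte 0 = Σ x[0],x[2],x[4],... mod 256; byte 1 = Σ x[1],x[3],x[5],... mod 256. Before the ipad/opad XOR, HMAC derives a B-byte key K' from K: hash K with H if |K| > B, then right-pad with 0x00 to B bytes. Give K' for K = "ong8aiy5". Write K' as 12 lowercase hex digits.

|K| = 8 > B = 6, so first hash the key.
H(K): even-index sum = 432 mod 256 = 176; odd-index sum = 324 mod 256 = 68 → b0 44.
Zero-pad H(K) = b0 44 to 6 bytes: K' = b0 44 00 00 00 00.

b04400000000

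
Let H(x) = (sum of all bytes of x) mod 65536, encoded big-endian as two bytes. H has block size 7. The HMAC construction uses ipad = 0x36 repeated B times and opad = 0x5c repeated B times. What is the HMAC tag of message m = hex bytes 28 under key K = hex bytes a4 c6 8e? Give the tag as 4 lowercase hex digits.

Key hex bytes a4 c6 8e is 3 bytes ≤ B = 7; zero-pad to 7 bytes: K' = a4 c6 8e 00 00 00 00.
K' ⊕ ipad = 92 f0 b8 36 36 36 36.  K' ⊕ opad = f8 9a d2 5c 5c 5c 5c.
Inner input = (K'⊕ipad) ∥ m = 92 f0 b8 36 36 36 36 ∥ 28.
Inner hash: sum = 146+240+184+54+54+54+54+40 = 826 → 03 3a.
Outer input = (K'⊕opad) ∥ inner = f8 9a d2 5c 5c 5c 5c ∥ 03 3a.
Outer hash (tag): sum = 248+154+210+92+92+92+92+3+58 = 1041 → 04 11.

0411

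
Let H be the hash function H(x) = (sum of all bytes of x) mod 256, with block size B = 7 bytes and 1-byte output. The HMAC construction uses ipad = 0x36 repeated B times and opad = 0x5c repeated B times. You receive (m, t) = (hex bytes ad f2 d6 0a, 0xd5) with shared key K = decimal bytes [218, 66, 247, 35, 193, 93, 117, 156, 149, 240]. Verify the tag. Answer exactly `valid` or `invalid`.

invalid

Key decimal bytes [218, 66, 247, 35, 193, 93, 117, 156, 149, 240] = da 42 f7 23 c1 5d 75 9c 95 f0 is 10 bytes > B = 7, so hash it first: H(key) = ea, then zero-pad to 7 bytes: K' = ea 00 00 00 00 00 00.
K' ⊕ ipad = dc 36 36 36 36 36 36; K' ⊕ opad = b6 5c 5c 5c 5c 5c 5c.
Inner hash: sum = 220+54+54+54+54+54+54+173+242+214+10 = 1183; mod 256 = 159 → 9f.
Outer hash (recomputed tag): sum = 182+92+92+92+92+92+92+159 = 893; mod 256 = 125 → 7d.
Recomputed tag = 7d; claimed = d5 → mismatch.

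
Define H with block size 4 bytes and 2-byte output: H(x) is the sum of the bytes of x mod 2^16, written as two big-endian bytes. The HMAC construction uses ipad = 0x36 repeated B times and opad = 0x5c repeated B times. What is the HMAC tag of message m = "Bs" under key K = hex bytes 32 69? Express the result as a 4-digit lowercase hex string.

01e0

Key hex bytes 32 69 is 2 bytes ≤ B = 4; zero-pad to 4 bytes: K' = 32 69 00 00.
K' ⊕ ipad = 04 5f 36 36.  K' ⊕ opad = 6e 35 5c 5c.
Inner input = (K'⊕ipad) ∥ m = 04 5f 36 36 ∥ 42 73.
Inner hash: sum = 4+95+54+54+66+115 = 388 → 01 84.
Outer input = (K'⊕opad) ∥ inner = 6e 35 5c 5c ∥ 01 84.
Outer hash (tag): sum = 110+53+92+92+1+132 = 480 → 01 e0.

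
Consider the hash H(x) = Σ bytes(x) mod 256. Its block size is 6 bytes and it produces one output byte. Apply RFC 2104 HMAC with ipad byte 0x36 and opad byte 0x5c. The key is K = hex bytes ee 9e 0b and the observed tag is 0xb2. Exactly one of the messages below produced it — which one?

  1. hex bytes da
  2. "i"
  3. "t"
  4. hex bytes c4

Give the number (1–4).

Key hex bytes ee 9e 0b is 3 bytes ≤ B = 6; zero-pad to 6 bytes: K' = ee 9e 0b 00 00 00.
K' ⊕ ipad = d8 a8 3d 36 36 36; K' ⊕ opad = b2 c2 57 5c 5c 5c.
m1: inner = H(d8 a8 3d 36 36 36 da) = 39; tag = H(b2 c2 57 5c 5c 5c 39) = 18
m2: inner = H(d8 a8 3d 36 36 36 69) = c8; tag = H(b2 c2 57 5c 5c 5c c8) = a7
m3: inner = H(d8 a8 3d 36 36 36 74) = d3; tag = H(b2 c2 57 5c 5c 5c d3) = b2 ← matches
m4: inner = H(d8 a8 3d 36 36 36 c4) = 23; tag = H(b2 c2 57 5c 5c 5c 23) = 02

3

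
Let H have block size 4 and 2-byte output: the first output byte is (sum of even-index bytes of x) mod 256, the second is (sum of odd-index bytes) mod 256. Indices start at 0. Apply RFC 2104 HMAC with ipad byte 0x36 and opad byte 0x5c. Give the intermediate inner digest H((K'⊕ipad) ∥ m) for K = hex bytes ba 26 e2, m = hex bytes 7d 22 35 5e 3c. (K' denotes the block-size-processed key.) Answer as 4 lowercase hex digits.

4ec6

Key hex bytes ba 26 e2 is 3 bytes ≤ B = 4; zero-pad to 4 bytes: K' = ba 26 e2 00.
K' ⊕ ipad = 8c 10 d4 36.
Inner input = 8c 10 d4 36 ∥ 7d 22 35 5e 3c.
Inner hash: even-index sum = 590 mod 256 = 78; odd-index sum = 198 mod 256 = 198 → 4e c6.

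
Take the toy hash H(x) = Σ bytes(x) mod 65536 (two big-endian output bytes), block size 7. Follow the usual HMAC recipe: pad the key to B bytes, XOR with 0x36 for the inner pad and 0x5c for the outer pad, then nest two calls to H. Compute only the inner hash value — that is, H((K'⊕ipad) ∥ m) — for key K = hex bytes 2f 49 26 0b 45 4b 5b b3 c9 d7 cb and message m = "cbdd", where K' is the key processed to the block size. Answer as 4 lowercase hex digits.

0351

Key hex bytes 2f 49 26 0b 45 4b 5b b3 c9 d7 cb is 11 bytes > B = 7, so hash it first: H(key) = 04 b2, then zero-pad to 7 bytes: K' = 04 b2 00 00 00 00 00.
K' ⊕ ipad = 32 84 36 36 36 36 36.
Inner input = 32 84 36 36 36 36 36 ∥ 63 62 64 64.
Inner hash: sum = 50+132+54+54+54+54+54+99+98+100+100 = 849 → 03 51.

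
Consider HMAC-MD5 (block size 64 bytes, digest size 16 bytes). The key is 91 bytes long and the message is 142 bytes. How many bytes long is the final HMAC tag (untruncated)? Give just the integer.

16

The tag is one MD5 digest: 16 bytes.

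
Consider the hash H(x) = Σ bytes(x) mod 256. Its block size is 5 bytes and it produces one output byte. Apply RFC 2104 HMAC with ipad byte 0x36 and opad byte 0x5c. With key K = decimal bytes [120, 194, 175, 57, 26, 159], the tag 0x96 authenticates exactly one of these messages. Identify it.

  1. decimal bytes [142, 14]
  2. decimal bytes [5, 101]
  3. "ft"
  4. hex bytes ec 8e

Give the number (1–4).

3

Key decimal bytes [120, 194, 175, 57, 26, 159] = 78 c2 af 39 1a 9f is 6 bytes > B = 5, so hash it first: H(key) = db, then zero-pad to 5 bytes: K' = db 00 00 00 00.
K' ⊕ ipad = ed 36 36 36 36; K' ⊕ opad = 87 5c 5c 5c 5c.
m1: inner = H(ed 36 36 36 36 8e 0e) = 61; tag = H(87 5c 5c 5c 5c 61) = 58
m2: inner = H(ed 36 36 36 36 05 65) = 2f; tag = H(87 5c 5c 5c 5c 2f) = 26
m3: inner = H(ed 36 36 36 36 66 74) = 9f; tag = H(87 5c 5c 5c 5c 9f) = 96 ← matches
m4: inner = H(ed 36 36 36 36 ec 8e) = 3f; tag = H(87 5c 5c 5c 5c 3f) = 36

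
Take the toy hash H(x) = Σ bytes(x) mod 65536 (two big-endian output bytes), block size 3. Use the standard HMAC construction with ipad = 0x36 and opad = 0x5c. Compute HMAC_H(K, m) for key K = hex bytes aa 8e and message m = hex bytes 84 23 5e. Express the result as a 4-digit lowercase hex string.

02b5

Key hex bytes aa 8e is 2 bytes ≤ B = 3; zero-pad to 3 bytes: K' = aa 8e 00.
K' ⊕ ipad = 9c b8 36.  K' ⊕ opad = f6 d2 5c.
Inner input = (K'⊕ipad) ∥ m = 9c b8 36 ∥ 84 23 5e.
Inner hash: sum = 156+184+54+132+35+94 = 655 → 02 8f.
Outer input = (K'⊕opad) ∥ inner = f6 d2 5c ∥ 02 8f.
Outer hash (tag): sum = 246+210+92+2+143 = 693 → 02 b5.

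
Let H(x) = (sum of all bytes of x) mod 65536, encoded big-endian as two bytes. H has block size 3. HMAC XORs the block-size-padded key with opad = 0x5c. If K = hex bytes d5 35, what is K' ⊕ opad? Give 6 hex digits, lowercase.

89695c

Key hex bytes d5 35 is 2 bytes ≤ B = 3; zero-pad to 3 bytes: K' = d5 35 00.
XOR each byte with 0x5c: d5⊕5c=89, 35⊕5c=69, 00⊕5c=5c.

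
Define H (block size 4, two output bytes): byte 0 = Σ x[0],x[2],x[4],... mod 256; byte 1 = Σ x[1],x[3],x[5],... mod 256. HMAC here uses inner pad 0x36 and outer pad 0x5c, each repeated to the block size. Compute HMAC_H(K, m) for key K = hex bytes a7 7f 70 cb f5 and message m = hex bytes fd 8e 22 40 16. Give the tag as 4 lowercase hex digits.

Key hex bytes a7 7f 70 cb f5 is 5 bytes > B = 4, so hash it first: H(key) = 0c 4a, then zero-pad to 4 bytes: K' = 0c 4a 00 00.
K' ⊕ ipad = 3a 7c 36 36.  K' ⊕ opad = 50 16 5c 5c.
Inner input = (K'⊕ipad) ∥ m = 3a 7c 36 36 ∥ fd 8e 22 40 16.
Inner hash: even-index sum = 421 mod 256 = 165; odd-index sum = 384 mod 256 = 128 → a5 80.
Outer input = (K'⊕opad) ∥ inner = 50 16 5c 5c ∥ a5 80.
Outer hash (tag): even-index sum = 337 mod 256 = 81; odd-index sum = 242 mod 256 = 242 → 51 f2.

51f2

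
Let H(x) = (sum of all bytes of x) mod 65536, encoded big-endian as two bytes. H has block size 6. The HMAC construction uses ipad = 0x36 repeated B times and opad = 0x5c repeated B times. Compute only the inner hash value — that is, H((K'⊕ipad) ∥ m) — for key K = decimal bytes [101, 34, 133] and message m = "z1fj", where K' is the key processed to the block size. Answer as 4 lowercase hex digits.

Key decimal bytes [101, 34, 133] = 65 22 85 is 3 bytes ≤ B = 6; zero-pad to 6 bytes: K' = 65 22 85 00 00 00.
K' ⊕ ipad = 53 14 b3 36 36 36.
Inner input = 53 14 b3 36 36 36 ∥ 7a 31 66 6a.
Inner hash: sum = 83+20+179+54+54+54+122+49+102+106 = 823 → 03 37.

0337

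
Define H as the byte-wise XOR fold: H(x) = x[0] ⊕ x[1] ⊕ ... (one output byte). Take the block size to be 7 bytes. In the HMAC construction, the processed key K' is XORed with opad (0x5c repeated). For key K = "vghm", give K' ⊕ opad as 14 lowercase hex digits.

Key "vghm" = 76 67 68 6d is 4 bytes ≤ B = 7; zero-pad to 7 bytes: K' = 76 67 68 6d 00 00 00.
XOR each byte with 0x5c: 76⊕5c=2a, 67⊕5c=3b, 68⊕5c=34, 6d⊕5c=31, 00⊕5c=5c, 00⊕5c=5c, 00⊕5c=5c.

2a3b34315c5c5c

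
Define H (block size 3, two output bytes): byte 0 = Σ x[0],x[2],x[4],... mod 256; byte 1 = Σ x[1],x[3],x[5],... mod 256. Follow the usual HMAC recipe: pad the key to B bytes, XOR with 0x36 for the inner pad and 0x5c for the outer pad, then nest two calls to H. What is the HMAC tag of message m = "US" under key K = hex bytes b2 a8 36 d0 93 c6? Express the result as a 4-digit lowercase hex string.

e038

Key hex bytes b2 a8 36 d0 93 c6 is 6 bytes > B = 3, so hash it first: H(key) = 7b 3e, then zero-pad to 3 bytes: K' = 7b 3e 00.
K' ⊕ ipad = 4d 08 36.  K' ⊕ opad = 27 62 5c.
Inner input = (K'⊕ipad) ∥ m = 4d 08 36 ∥ 55 53.
Inner hash: even-index sum = 214 mod 256 = 214; odd-index sum = 93 mod 256 = 93 → d6 5d.
Outer input = (K'⊕opad) ∥ inner = 27 62 5c ∥ d6 5d.
Outer hash (tag): even-index sum = 224 mod 256 = 224; odd-index sum = 312 mod 256 = 56 → e0 38.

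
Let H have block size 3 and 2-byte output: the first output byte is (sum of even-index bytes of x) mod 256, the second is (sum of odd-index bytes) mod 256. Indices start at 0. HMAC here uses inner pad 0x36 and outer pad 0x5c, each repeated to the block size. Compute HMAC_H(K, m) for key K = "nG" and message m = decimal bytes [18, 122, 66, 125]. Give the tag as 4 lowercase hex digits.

53a0

Key "nG" = 6e 47 is 2 bytes ≤ B = 3; zero-pad to 3 bytes: K' = 6e 47 00.
K' ⊕ ipad = 58 71 36.  K' ⊕ opad = 32 1b 5c.
Inner input = (K'⊕ipad) ∥ m = 58 71 36 ∥ 12 7a 42 7d.
Inner hash: even-index sum = 389 mod 256 = 133; odd-index sum = 197 mod 256 = 197 → 85 c5.
Outer input = (K'⊕opad) ∥ inner = 32 1b 5c ∥ 85 c5.
Outer hash (tag): even-index sum = 339 mod 256 = 83; odd-index sum = 160 mod 256 = 160 → 53 a0.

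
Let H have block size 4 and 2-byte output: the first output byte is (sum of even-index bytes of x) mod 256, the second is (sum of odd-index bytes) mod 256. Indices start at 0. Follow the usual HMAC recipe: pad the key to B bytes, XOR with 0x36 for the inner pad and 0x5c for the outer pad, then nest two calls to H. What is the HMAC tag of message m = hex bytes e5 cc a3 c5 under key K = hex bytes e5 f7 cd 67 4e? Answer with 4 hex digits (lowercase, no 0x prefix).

ac8d

Key hex bytes e5 f7 cd 67 4e is 5 bytes > B = 4, so hash it first: H(key) = 00 5e, then zero-pad to 4 bytes: K' = 00 5e 00 00.
K' ⊕ ipad = 36 68 36 36.  K' ⊕ opad = 5c 02 5c 5c.
Inner input = (K'⊕ipad) ∥ m = 36 68 36 36 ∥ e5 cc a3 c5.
Inner hash: even-index sum = 500 mod 256 = 244; odd-index sum = 559 mod 256 = 47 → f4 2f.
Outer input = (K'⊕opad) ∥ inner = 5c 02 5c 5c ∥ f4 2f.
Outer hash (tag): even-index sum = 428 mod 256 = 172; odd-index sum = 141 mod 256 = 141 → ac 8d.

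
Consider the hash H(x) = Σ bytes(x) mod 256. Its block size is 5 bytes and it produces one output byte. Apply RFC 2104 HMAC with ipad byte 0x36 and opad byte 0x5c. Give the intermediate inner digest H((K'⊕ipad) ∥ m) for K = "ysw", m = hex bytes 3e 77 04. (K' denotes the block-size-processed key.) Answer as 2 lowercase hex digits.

fa

Key "ysw" = 79 73 77 is 3 bytes ≤ B = 5; zero-pad to 5 bytes: K' = 79 73 77 00 00.
K' ⊕ ipad = 4f 45 41 36 36.
Inner input = 4f 45 41 36 36 ∥ 3e 77 04.
Inner hash: sum = 79+69+65+54+54+62+119+4 = 506; mod 256 = 250 → fa.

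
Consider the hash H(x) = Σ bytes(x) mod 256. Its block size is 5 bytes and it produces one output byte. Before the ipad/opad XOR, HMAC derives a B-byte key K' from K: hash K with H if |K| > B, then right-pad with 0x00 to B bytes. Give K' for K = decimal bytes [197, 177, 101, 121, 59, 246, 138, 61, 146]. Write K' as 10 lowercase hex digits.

|K| = 9 > B = 5, so first hash the key.
H(K): sum = 197+177+101+121+59+246+138+61+146 = 1246; mod 256 = 222 → de.
Zero-pad H(K) = de to 5 bytes: K' = de 00 00 00 00.

de00000000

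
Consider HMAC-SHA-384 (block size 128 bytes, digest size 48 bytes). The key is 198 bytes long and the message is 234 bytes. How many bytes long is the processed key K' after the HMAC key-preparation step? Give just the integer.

128

Key is 198 > 128 bytes, so it is hashed to 48 bytes then zero-padded to 128: |K'| = 128.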